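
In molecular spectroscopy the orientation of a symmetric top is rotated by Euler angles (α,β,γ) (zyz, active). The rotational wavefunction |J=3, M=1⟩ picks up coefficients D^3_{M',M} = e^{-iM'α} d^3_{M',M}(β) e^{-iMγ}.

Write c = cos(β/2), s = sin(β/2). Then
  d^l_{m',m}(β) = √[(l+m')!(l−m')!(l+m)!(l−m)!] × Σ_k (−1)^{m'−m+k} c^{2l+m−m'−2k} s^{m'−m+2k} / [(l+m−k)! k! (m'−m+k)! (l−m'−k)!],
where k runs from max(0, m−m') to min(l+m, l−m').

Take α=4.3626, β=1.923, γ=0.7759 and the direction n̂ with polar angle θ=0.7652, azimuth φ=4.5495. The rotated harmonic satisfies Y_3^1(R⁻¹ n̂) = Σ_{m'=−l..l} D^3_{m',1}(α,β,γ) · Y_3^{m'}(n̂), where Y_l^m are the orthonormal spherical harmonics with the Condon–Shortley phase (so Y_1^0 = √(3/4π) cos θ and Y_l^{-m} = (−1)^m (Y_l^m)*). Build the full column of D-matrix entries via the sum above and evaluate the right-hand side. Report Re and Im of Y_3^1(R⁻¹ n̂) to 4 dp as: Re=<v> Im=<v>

Need the full column D^3_{m',1} for m'=−3..3 at α=4.3626, β=1.923, γ=0.7759.
cos(β/2)=0.572291, sin(β/2)=0.820051
d^3_{-3,1}: single k=4 term ⇒ +0.573644;  D = +0.555170-0.144405i
d^3_{-2,1}: k∈[3..4] ⇒ +0.653736 -0.671152 = -0.017416;  D = +0.001658-0.017337i
d^3_{-1,1}: k∈[2..4] ⇒ +0.432812 -1.184913 +0.304120 = -0.447981;  D = +0.404332+0.192880i
d^3_{0,1}: k∈[1..3] ⇒ +0.174387 -1.074197 +0.735210 = -0.164600;  D = -0.117490+0.115279i
d^3_{1,1}: k∈[0..2] ⇒ +0.035132 -0.577083 +0.888685 = +0.346734;  D = +0.143316+0.315729i
d^3_{2,1}: k∈[0..1] ⇒ -0.159193 +0.653736 = +0.494543;  D = -0.493103+0.037708i
d^3_{3,1}: single k=0 term ⇒ +0.279379;  D = +0.075452-0.268997i
Y_3^{m'}(θ=0.7652,φ=4.5495) and Σ D·Y over m':
  (+0.5552-0.1444i)·(+0.0651-0.1224i)  (+0.0017-0.0173i)·(-0.3351-0.1132i)  (+0.4043+0.1929i)·(-0.0581+0.3536i)  (-0.1175+0.1153i)·(-0.1074+0.0000i)  (+0.1433+0.3157i)·(+0.0581+0.3536i)  (-0.4931+0.0377i)·(-0.3351+0.1132i)  (+0.0755-0.2690i)·(-0.0651-0.1224i)
Y_3^1(R⁻¹ n̂) = -0.043373+0.056506i

Re=-0.0434 Im=0.0565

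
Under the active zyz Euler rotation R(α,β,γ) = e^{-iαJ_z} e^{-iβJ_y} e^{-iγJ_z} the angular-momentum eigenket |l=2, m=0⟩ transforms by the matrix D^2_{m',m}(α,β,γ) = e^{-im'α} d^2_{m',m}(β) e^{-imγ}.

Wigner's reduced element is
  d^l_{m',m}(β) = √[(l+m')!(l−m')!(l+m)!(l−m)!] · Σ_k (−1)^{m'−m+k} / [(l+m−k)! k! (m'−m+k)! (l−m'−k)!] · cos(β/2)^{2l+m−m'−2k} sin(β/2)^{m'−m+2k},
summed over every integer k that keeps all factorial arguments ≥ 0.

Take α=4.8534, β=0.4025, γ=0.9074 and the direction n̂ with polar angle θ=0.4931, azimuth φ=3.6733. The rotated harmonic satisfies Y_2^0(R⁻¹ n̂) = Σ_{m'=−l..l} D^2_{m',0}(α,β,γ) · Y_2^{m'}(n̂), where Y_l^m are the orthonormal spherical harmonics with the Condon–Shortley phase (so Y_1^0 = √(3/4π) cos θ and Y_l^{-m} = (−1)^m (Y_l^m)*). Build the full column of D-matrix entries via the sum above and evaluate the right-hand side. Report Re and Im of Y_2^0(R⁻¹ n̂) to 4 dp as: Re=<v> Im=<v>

Need the full column D^2_{m',0} for m'=−2..2 at α=4.8534, β=0.4025, γ=0.9074.
cos(β/2)=0.979817, sin(β/2)=0.199894
d^2_{-2,0}: single k=2 term ⇒ +0.093965;  D = -0.090253-0.026150i
d^2_{-1,0}: k∈[1..2] ⇒ +0.460587 -0.019170 = +0.441417;  D = +0.062039-0.437035i
d^2_{0,0}: k∈[0..2] ⇒ +0.921681 -0.153444 +0.001597 = +0.769833;  D = +0.769833+0.000000i
d^2_{1,0}: k∈[0..1] ⇒ -0.460587 +0.019170 = -0.441417;  D = -0.062039-0.437035i
d^2_{2,0}: single k=0 term ⇒ +0.093965;  D = -0.090253+0.026150i
Y_2^{m'}(θ=0.4931,φ=3.6733) and Σ D·Y over m':
  (-0.0903-0.0262i)·(+0.0421-0.0756i)  (+0.0620-0.4370i)·(-0.2777+0.1633i)  (+0.7698+0.0000i)·(+0.4188+0.0000i)  (-0.0620-0.4370i)·(+0.2777+0.1633i)  (-0.0903+0.0262i)·(+0.0421+0.0756i)
Y_2^0(R⁻¹ n̂) = +0.419143-0.000000i

Re=0.4191 Im=0.0000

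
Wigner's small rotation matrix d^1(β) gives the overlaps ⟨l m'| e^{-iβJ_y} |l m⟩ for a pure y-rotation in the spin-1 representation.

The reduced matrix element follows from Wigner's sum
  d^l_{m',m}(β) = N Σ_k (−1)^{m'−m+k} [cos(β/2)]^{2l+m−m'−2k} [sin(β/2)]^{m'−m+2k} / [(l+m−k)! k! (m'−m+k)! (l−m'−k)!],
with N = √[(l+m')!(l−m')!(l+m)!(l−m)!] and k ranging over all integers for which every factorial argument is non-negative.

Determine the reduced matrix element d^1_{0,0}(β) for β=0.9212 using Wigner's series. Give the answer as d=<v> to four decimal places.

d^1_{0,0}(β=0.9212) via Wigner's sum:
With c≡cos(β/2)=0.895786 and s≡sin(β/2)=0.444486, N=[1·1·1·1]^{1/2}=1.000000
Admissible k: 0..1 (factorial args all ≥0)
  k=0: (−1)^0·1.0000/(1)·0.8958^2·0.4445^0 = +0.802432
  k=1: (−1)^1·1.0000/(1)·0.8958^0·0.4445^2 = -0.197568
d^1_{0,0}(0.9212) = +0.802432 -0.197568 = +0.604865

d=0.6049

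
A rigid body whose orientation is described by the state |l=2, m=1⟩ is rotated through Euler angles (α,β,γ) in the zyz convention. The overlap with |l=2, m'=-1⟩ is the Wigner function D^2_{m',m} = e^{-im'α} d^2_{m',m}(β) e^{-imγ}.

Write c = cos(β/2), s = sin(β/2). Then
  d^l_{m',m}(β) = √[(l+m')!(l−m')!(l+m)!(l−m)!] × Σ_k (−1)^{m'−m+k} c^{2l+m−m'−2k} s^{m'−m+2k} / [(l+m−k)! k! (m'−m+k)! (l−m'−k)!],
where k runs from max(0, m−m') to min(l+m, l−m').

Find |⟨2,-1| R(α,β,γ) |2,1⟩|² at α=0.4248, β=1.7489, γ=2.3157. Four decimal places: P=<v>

D^2_{-1,1}(0.4248,1.7489,2.3157) = e^{-i·-1·0.4248}·d^2_{-1,1}(1.7489)·e^{-i·1·2.3157}. Compute d first:
Half-angle: c=0.641419, s=0.767191. N=√(1·6·6·1)=6.000000
The bounds max(0,m−m')=2 and min(l+m,l−m')=3 give 2 terms
  k=2: (−1)^0·6.0000/(2)·0.6414^2·0.7672^2 = +0.726460
  k=3: (−1)^1·6.0000/(6)·0.6414^0·0.7672^4 = -0.346429
d^2_{-1,1}(1.7489) = +0.726460 -0.346429 = +0.380031
|D^2_{-1,1}|² = |d^2_{-1,1}(β)|² = (+0.380031)² = 0.144424 (the z-rotation phases have unit modulus)

P=0.1444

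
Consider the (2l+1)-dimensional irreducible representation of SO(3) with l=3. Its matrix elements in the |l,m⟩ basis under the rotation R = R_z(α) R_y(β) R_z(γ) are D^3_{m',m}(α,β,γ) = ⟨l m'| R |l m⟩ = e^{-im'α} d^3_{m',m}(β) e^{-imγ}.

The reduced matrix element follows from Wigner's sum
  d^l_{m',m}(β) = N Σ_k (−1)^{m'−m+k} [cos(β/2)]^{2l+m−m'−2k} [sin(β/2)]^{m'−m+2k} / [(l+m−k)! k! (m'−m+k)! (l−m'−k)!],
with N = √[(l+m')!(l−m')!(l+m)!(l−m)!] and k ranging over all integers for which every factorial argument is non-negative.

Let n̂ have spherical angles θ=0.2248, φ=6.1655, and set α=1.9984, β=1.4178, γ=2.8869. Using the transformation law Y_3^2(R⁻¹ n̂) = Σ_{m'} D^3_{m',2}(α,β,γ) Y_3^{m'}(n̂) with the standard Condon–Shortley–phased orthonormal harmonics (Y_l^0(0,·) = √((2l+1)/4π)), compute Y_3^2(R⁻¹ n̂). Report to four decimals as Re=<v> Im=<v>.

Re=0.0220 Im=0.0273

Need the full column D^3_{m',2} for m'=−3..3 at α=1.9984, β=1.4178, γ=2.8869.
cos(β/2)=0.759078, sin(β/2)=0.650999
d^3_{-3,2}: single k=5 term ⇒ +0.217402;  D = +0.212096+0.047741i
d^3_{-2,2}: k∈[4..5] ⇒ +0.517446 -0.076117 = +0.441329;  D = -0.090360-0.431979i
d^3_{-1,2}: k∈[3..4] ⇒ +0.763188 -0.280665 = +0.482522;  D = -0.388806+0.285758i
d^3_{0,2}: k∈[2..3] ⇒ +0.770669 -0.566834 = +0.203836;  D = +0.177958+0.099399i
d^3_{1,2}: k∈[1..2] ⇒ +0.518816 -0.763188 = -0.244371;  D = -0.019963+0.243554i
d^3_{2,2}: k∈[0..1] ⇒ +0.191302 -0.703522 = -0.512220;  D = +0.481895-0.173627i
d^3_{3,2}: single k=0 term ⇒ -0.401873;  D = -0.280745-0.287549i
Y_3^{m'}(θ=0.2248,φ=6.1655) and Σ D·Y over m':
  (+0.2121+0.0477i)·(+0.0043+0.0016i)  (-0.0904-0.4320i)·(+0.0481+0.0115i)  (-0.3888+0.2858i)·(+0.2684+0.0317i)  (+0.1780+0.0994i)·(+0.6372+0.0000i)  (-0.0200+0.2436i)·(-0.2684+0.0317i)  (+0.4819-0.1736i)·(+0.0481-0.0115i)  (-0.2807-0.2875i)·(-0.0043+0.0016i)
Y_3^2(R⁻¹ n̂) = +0.021952+0.027276i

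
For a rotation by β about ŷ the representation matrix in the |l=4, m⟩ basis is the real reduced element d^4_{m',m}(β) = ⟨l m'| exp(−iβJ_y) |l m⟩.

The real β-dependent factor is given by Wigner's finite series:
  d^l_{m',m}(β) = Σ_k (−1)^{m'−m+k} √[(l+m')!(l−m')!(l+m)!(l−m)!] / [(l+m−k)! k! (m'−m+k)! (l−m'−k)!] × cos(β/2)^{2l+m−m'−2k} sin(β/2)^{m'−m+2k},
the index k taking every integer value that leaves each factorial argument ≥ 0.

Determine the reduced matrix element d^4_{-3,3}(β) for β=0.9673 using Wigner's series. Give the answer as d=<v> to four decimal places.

d=0.0533

d^4_{-3,3}(β=0.9673) via Wigner's sum:
c=cos(0.9673/2)=0.885304, s=sin(0.9673/2)=0.465014; N=√[1·5040·5040·1]=5040.000000
k∈{6,7} keeps every argument non-negative
  k=6: (−1)^0·5040.0000/(720)·0.8853^2·0.4650^6 = +0.055472
  k=7: (−1)^1·5040.0000/(5040)·0.8853^0·0.4650^8 = -0.002186
d^4_{-3,3}(0.9673) = +0.055472 -0.002186 = +0.053286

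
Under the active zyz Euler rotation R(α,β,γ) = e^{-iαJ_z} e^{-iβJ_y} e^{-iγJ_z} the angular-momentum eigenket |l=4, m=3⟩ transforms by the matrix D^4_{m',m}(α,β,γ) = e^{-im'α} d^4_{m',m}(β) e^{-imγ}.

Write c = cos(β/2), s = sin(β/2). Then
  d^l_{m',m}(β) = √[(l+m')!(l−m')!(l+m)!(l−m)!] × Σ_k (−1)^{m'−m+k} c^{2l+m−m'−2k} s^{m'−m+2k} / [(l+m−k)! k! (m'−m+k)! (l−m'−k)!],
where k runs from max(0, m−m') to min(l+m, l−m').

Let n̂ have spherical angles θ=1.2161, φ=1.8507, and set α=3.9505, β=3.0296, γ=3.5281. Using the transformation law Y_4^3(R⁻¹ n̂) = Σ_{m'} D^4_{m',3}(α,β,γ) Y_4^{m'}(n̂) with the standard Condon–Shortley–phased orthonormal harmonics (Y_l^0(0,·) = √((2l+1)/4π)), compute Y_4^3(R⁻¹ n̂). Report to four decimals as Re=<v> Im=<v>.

Re=0.1172 Im=-0.3664

Need the full column D^4_{m',3} for m'=−4..4 at α=3.9505, β=3.0296, γ=3.5281.
cos(β/2)=0.055967, sin(β/2)=0.998433
d^4_{-4,3}: single k=7 term ⇒ +0.156570;  D = +0.075792-0.137003i
d^4_{-3,3}: k∈[6..7] ⇒ +0.021721 -0.987529 = -0.965809;  D = -0.288732-0.921640i
d^4_{-2,3}: k∈[5..6] ⇒ +0.001952 -0.207123 = -0.205170;  D = +0.183999+0.090771i
d^4_{-1,3}: k∈[4..5] ⇒ +0.000129 -0.024629 = -0.024500;  D = -0.023010+0.008415i
d^4_{0,3}: k∈[3..4] ⇒ +0.000006 -0.002058 = -0.002052;  D = +0.000820-0.001881i
d^4_{1,3}: k∈[2..3] ⇒ +0.000000 -0.000129 = -0.000129;  D = +0.000050+0.000119i
d^4_{2,3}: k∈[1..2] ⇒ +0.000000 -0.000006 = -0.000006;  D = -0.000006-0.000002i
d^4_{3,3}: k∈[0..1] ⇒ +0.000000 -0.000000 = -0.000000;  D = +0.000000-0.000000i
d^4_{4,3}: single k=0 term ⇒ -0.000000;  D = -0.000000+0.000000i
Y_4^{m'}(θ=1.2161,φ=1.8507) and Σ D·Y over m':
  (+0.0758-0.1370i)·(+0.1492-0.3080i)  (-0.2887-0.9216i)·(+0.2669+0.2393i)  (+0.1840+0.0908i)·(+0.0388-0.0243i)  (-0.0230+0.0084i)·(+0.0918+0.3192i)  (+0.0008-0.0019i)·(-0.0116+0.0000i)  (+0.0000+0.0001i)·(-0.0918+0.3192i)  (-0.0000-0.0000i)·(+0.0388+0.0243i)  (+0.0000-0.0000i)·(-0.2669+0.2393i)  (-0.0000+0.0000i)·(+0.1492+0.3080i)
Y_4^3(R⁻¹ n̂) = +0.117153-0.366350i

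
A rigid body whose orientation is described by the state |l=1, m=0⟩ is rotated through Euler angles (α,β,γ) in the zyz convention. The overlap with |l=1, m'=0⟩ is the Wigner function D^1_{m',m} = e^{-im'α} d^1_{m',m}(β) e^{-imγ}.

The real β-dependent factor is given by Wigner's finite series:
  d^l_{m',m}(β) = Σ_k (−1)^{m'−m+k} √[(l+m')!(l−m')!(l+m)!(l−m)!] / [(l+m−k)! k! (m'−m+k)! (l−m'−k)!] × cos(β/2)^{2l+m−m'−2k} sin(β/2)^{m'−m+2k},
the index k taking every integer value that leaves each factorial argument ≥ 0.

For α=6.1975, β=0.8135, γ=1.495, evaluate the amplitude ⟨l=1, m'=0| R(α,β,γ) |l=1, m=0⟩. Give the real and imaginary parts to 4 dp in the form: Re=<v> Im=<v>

Split into d^1_{0,0}(β=0.8135) × two z-phases.
With c≡cos(β/2)=0.918411 and s≡sin(β/2)=0.395627, N=[1·1·1·1]^{1/2}=1.000000
k∈{0,1} keeps every argument non-negative
  k=0: (−1)^0·1.0000/(1)·0.9184^2·0.3956^0 = +0.843480
  k=1: (−1)^1·1.0000/(1)·0.9184^0·0.3956^2 = -0.156520
d^1_{0,0}(0.8135) = +0.843480 -0.156520 = +0.686959
D = (+1.000000+0.000000i)·(+0.686959)·(+1.000000+0.000000i) = +0.686959+0.000000i

Re=0.6870 Im=0.0000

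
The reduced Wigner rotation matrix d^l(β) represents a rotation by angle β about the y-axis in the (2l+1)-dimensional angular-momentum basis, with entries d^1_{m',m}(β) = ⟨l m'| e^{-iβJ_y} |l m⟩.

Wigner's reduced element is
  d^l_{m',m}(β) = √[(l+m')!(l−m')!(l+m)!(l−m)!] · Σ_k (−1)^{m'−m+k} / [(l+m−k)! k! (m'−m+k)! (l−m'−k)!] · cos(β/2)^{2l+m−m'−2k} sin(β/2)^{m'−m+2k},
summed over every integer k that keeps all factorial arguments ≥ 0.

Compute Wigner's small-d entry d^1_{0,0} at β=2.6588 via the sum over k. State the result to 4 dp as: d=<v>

d^1_{0,0}(β=2.6588) via Wigner's sum:
With c≡cos(β/2)=0.239059 and s≡sin(β/2)=0.971005, N=[1·1·1·1]^{1/2}=1.000000
k: max(0,(0)−(0))=0 … min(1+(0),1−(0))=1
  k=0: (−1)^0·1.0000/(1)·0.2391^2·0.9710^0 = +0.057149
  k=1: (−1)^1·1.0000/(1)·0.2391^0·0.9710^2 = -0.942851
d^1_{0,0}(2.6588) = +0.057149 -0.942851 = -0.885702

d=-0.8857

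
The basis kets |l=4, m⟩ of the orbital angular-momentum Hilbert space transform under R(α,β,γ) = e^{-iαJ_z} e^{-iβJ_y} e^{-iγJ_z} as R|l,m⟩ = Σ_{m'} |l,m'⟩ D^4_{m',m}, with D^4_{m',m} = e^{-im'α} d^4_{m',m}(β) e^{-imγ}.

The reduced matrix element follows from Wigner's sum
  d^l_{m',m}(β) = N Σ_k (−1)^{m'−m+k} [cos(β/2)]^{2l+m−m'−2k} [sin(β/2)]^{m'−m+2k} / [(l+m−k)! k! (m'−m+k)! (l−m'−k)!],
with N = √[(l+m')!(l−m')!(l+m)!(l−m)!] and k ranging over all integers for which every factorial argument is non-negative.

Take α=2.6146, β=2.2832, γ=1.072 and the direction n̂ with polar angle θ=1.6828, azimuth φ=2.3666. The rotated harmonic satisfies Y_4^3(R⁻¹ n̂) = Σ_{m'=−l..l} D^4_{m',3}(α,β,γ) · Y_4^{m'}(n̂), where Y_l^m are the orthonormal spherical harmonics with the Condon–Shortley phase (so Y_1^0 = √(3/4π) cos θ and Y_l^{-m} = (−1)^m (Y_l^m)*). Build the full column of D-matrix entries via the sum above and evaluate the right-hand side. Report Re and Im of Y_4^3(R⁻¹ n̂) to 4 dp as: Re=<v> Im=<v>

Re=-0.0799 Im=-0.1983

Need the full column D^4_{m',3} for m'=−4..4 at α=2.6146, β=2.2832, γ=1.072.
cos(β/2)=0.416140, sin(β/2)=0.909300
d^4_{-4,3}: single k=7 term ⇒ +0.604974;  D = +0.347354+0.495317i
d^4_{-3,3}: k∈[6..7] ⇒ +0.685207 -0.467368 = +0.217839;  D = -0.018405-0.217060i
d^4_{-2,3}: k∈[5..6] ⇒ +0.502853 -0.800305 = -0.297452;  D = +0.127343-0.268815i
d^4_{-1,3}: k∈[4..5] ⇒ +0.271211 -0.776952 = -0.505741;  D = -0.417006+0.286147i
d^4_{0,3}: k∈[3..4] ⇒ +0.111016 -0.530054 = -0.419038;  D = +0.417879-0.031151i
d^4_{1,3}: k∈[2..3] ⇒ +0.034082 -0.271211 = -0.237129;  D = -0.213255-0.103695i
d^4_{2,3}: k∈[1..2] ⇒ +0.007353 -0.105319 = -0.097966;  D = +0.054604+0.081337i
d^4_{3,3}: k∈[0..1] ⇒ +0.000899 -0.030057 = -0.029158;  D = -0.001871-0.029098i
d^4_{4,3}: single k=0 term ⇒ -0.005558;  D = -0.002481+0.004974i
Y_4^{m'}(θ=1.6828,φ=2.3666) and Σ D·Y over m':
  (+0.3474+0.4953i)·(-0.4312+0.0180i)  (-0.0184-0.2171i)·(-0.0940+0.1001i)  (+0.1273-0.2688i)·(-0.0063-0.3014i)  (-0.4170+0.2861i)·(-0.1093-0.1071i)  (+0.4179-0.0312i)·(+0.2783+0.0000i)  (-0.2133-0.1037i)·(+0.1093-0.1071i)  (+0.0546+0.0813i)·(-0.0063+0.3014i)  (-0.0019-0.0291i)·(+0.0940+0.1001i)  (-0.0025+0.0050i)·(-0.4312-0.0180i)
Y_4^3(R⁻¹ n̂) = -0.079888-0.198338i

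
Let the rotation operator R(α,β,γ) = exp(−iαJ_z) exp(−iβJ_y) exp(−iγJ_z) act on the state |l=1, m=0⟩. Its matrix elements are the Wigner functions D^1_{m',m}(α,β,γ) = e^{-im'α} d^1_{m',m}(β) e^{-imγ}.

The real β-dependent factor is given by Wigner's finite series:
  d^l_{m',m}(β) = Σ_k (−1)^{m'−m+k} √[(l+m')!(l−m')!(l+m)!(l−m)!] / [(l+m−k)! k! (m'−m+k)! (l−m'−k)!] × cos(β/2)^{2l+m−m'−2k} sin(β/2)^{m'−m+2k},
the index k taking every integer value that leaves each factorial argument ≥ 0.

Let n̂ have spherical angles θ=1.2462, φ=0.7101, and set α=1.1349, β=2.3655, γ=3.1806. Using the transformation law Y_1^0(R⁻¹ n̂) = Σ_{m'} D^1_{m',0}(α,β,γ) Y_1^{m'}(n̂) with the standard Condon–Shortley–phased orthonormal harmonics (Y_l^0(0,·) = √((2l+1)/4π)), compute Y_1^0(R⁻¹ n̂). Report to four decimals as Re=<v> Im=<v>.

Need the full column D^1_{m',0} for m'=−1..1 at α=1.1349, β=2.3655, γ=3.1806.
cos(β/2)=0.378381, sin(β/2)=0.925650
d^1_{-1,0}: single k=1 term ⇒ +0.495326;  D = +0.209138+0.449009i
d^1_{0,0}: k∈[0..1] ⇒ +0.143172 -0.856828 = -0.713656;  D = -0.713656+0.000000i
d^1_{1,0}: single k=0 term ⇒ -0.495326;  D = -0.209138+0.449009i
Y_1^{m'}(θ=1.2462,φ=0.7101) and Σ D·Y over m':
  (+0.2091+0.4490i)·(+0.2483-0.2135i)  (-0.7137+0.0000i)·(+0.1558+0.0000i)  (-0.2091+0.4490i)·(-0.2483-0.2135i)
Y_1^0(R⁻¹ n̂) = +0.184352+0.000000i

Re=0.1844 Im=0.0000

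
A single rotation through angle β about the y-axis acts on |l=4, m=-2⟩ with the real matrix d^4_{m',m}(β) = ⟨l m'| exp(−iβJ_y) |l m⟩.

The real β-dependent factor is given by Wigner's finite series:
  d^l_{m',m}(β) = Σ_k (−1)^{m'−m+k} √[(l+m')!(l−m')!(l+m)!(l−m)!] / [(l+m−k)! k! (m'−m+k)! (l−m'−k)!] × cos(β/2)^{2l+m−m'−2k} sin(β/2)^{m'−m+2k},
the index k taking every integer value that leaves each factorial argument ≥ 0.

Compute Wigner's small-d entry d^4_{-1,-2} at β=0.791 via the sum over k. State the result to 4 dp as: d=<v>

d^4_{-1,-2}(β=0.791) via Wigner's sum:
Half-angle: c=0.922804, s=0.385270. N=√(6·120·2·720)=1018.233765
k: max(0,(-2)−(-1))=0 … min(4+(-2),4−(-1))=2
  k=0: (−1)^1·1018.2338/(240)·0.9228^7·0.3853^1 = -0.931467
  k=1: (−1)^2·1018.2338/(48)·0.9228^5·0.3853^3 = +0.811798
  k=2: (−1)^3·1018.2338/(72)·0.9228^3·0.3853^5 = -0.094334
d^4_{-1,-2}(0.791) = -0.931467 +0.811798 -0.094334 = -0.214003

d=-0.2140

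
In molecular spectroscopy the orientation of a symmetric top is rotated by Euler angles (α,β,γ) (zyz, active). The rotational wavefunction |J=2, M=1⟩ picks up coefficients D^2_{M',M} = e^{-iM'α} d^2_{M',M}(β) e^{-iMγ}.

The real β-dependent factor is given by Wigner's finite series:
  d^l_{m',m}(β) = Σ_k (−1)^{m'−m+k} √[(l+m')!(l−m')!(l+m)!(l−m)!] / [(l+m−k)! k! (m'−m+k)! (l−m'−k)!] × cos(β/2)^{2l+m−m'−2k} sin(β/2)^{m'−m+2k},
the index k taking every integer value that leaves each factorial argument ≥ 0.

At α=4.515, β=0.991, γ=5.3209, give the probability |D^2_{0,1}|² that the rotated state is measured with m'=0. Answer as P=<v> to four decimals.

D^2_{0,1}(4.515,0.991,5.3209) = e^{-i·0·4.515}·d^2_{0,1}(0.991)·e^{-i·1·5.3209}. Compute d first:
Half-angle: c=0.879731, s=0.475472. N=√(2·2·6·1)=4.898979
The bounds max(0,m−m')=1 and min(l+m,l−m')=2 give 2 terms
  k=1: (−1)^0·4.8990/(2)·0.8797^3·0.4755^1 = +0.792958
  k=2: (−1)^1·4.8990/(2)·0.8797^1·0.4755^3 = -0.231632
d^2_{0,1}(0.991) = +0.792958 -0.231632 = +0.561325
|D^2_{0,1}|² = |d^2_{0,1}(β)|² = (+0.561325)² = 0.315086 (the z-rotation phases have unit modulus)

P=0.3151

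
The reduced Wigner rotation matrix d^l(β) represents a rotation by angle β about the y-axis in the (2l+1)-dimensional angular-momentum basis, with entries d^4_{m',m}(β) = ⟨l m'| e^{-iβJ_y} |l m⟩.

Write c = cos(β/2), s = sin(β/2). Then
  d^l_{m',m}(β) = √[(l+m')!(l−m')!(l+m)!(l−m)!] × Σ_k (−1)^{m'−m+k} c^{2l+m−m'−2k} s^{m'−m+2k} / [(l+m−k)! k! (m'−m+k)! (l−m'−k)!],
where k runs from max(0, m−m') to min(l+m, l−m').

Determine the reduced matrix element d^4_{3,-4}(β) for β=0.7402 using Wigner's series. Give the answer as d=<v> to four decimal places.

d^4_{3,-4}(β=0.7402) via Wigner's sum:
With c≡cos(β/2)=0.932291 and s≡sin(β/2)=0.361709, N=[5040·1·1·40320]^{1/2}=14255.272709
k∈{0} keeps every argument non-negative
  k=0: (−1)^7·14255.2727/(5040)·0.9323^1·0.3617^7 = -0.002136
d^4_{3,-4}(0.7402) = -0.002136

d=-0.0021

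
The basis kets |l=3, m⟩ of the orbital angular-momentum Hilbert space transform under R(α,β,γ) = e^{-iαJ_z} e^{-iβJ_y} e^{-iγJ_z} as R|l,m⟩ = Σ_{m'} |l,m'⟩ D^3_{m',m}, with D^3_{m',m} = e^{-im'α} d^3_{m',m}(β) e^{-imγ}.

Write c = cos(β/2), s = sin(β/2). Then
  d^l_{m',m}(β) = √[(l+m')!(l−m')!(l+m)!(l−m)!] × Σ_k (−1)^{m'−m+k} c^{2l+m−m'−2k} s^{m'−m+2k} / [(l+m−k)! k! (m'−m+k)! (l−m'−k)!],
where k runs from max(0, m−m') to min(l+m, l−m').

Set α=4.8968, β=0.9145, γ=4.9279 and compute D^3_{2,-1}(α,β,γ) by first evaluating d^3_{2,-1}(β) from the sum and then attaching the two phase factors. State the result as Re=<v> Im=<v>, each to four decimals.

Split into d^3_{2,-1}(β=0.9145) × two z-phases.
Half-angle: c=0.897270, s=0.441482. N=√(120·1·2·24)=75.894664
The bounds max(0,m−m')=0 and min(l+m,l−m')=1 give 2 terms
  k=0: (−1)^3·75.8947/(12)·0.8973^3·0.4415^3 = -0.393133
  k=1: (−1)^4·75.8947/(24)·0.8973^1·0.4415^5 = +0.047587
d^3_{2,-1}(0.9145) = -0.393133 +0.047587 = -0.345546
D = (-0.932753+0.360517i)·(-0.345546)·(+0.213847-0.976867i) = -0.052769-0.341493i

Re=-0.0528 Im=-0.3415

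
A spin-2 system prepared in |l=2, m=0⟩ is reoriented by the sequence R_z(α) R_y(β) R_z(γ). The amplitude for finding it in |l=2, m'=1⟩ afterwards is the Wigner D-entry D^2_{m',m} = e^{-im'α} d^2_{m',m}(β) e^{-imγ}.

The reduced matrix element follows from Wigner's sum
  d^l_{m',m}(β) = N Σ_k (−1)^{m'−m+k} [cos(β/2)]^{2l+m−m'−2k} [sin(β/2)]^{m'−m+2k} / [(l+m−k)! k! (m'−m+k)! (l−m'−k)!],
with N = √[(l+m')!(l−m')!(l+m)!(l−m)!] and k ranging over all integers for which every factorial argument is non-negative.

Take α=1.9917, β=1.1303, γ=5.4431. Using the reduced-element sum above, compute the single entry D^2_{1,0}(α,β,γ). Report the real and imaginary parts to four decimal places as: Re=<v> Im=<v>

First d^2_{1,0}(β=1.1303), then the phase factors e^{-i(1)α} and e^{-i(0)γ}:
c=cos(1.1303/2)=0.844508, s=sin(1.1303/2)=0.535542; N=√[6·1·2·2]=4.898979
k∈{0,1} keeps every argument non-negative
  k=0: (−1)^1·4.8990/(2)·0.8445^3·0.5355^1 = -0.790099
  k=1: (−1)^2·4.8990/(2)·0.8445^1·0.5355^3 = +0.317732
d^2_{1,0}(1.1303) = -0.790099 +0.317732 = -0.472366
Phases: e^{-i·(1)·1.9917}=-0.408585-0.912720i, e^{-i·(0)·5.4431}=+1.000000+0.000000i ⇒ D=+0.193002+0.431138i

Re=0.1930 Im=0.4311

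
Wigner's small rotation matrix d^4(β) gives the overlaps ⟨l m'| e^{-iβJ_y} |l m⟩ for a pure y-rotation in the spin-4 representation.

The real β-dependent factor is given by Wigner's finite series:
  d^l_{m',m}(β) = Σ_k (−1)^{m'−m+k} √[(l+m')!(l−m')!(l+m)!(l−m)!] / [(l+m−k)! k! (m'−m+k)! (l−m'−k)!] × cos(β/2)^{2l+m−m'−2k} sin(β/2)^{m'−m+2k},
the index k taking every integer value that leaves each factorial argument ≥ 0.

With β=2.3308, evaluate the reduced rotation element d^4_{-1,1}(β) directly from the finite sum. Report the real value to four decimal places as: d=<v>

d=0.4107

d^4_{-1,1}(β=2.3308) via Wigner's sum:
With c≡cos(β/2)=0.394383 and s≡sin(β/2)=0.918946, N=[6·120·120·6]^{1/2}=720.000000
The bounds max(0,m−m')=2 and min(l+m,l−m')=5 give 4 terms
  k=2: (−1)^0·720.0000/(72)·0.3944^6·0.9189^2 = +0.031775
  k=3: (−1)^1·720.0000/(24)·0.3944^4·0.9189^4 = -0.517552
  k=4: (−1)^2·720.0000/(48)·0.3944^2·0.9189^6 = +1.404973
  k=5: (−1)^3·720.0000/(720)·0.3944^0·0.9189^8 = -0.508535
d^4_{-1,1}(2.3308) = +0.031775 -0.517552 +1.404973 -0.508535 = +0.410661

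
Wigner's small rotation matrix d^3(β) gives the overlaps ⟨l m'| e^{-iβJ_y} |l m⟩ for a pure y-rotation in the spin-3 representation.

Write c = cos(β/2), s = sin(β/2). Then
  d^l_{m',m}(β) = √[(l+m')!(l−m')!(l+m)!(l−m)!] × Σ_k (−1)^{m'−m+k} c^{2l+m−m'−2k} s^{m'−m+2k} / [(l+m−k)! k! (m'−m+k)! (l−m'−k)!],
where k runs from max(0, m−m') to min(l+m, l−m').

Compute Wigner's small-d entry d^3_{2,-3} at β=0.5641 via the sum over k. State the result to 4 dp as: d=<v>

d=-0.0039

d^3_{2,-3}(β=0.5641) via Wigner's sum:
c=cos(0.5641/2)=0.960487, s=sin(0.5641/2)=0.278325; N=√[120·1·1·720]=293.938769
Admissible k: 0..0 (factorial args all ≥0)
  k=0: (−1)^5·293.9388/(120)·0.9605^1·0.2783^5 = -0.003929
d^3_{2,-3}(0.5641) = -0.003929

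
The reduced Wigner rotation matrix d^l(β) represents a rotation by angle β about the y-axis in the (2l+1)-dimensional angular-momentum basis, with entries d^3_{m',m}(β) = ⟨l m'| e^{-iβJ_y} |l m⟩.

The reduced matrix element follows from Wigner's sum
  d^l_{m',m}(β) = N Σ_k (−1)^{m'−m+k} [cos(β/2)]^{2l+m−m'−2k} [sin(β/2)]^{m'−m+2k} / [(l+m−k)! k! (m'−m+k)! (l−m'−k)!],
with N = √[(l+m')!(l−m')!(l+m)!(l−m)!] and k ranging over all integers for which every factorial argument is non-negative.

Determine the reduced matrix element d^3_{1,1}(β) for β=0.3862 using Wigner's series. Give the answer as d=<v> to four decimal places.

d^3_{1,1}(β=0.3862) via Wigner's sum:
With c≡cos(β/2)=0.981414 and s≡sin(β/2)=0.191902, N=[24·2·24·2]^{1/2}=48.000000
k∈{0,1,2} keeps every argument non-negative
  k=0: (−1)^0·48.0000/(48)·0.9814^6·0.1919^0 = +0.893539
  k=1: (−1)^1·48.0000/(6)·0.9814^4·0.1919^2 = -0.273312
  k=2: (−1)^2·48.0000/(8)·0.9814^2·0.1919^4 = +0.007837
d^3_{1,1}(0.3862) = +0.893539 -0.273312 +0.007837 = +0.628065

d=0.6281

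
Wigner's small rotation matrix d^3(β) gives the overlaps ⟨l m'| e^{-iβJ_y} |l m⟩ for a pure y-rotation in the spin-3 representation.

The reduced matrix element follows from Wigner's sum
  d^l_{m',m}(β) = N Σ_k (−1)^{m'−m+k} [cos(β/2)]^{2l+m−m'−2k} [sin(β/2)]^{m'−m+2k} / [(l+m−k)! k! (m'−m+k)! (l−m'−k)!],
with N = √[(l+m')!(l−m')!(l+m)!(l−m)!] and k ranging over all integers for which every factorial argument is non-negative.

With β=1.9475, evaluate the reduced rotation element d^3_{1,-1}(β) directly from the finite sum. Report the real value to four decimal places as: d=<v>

d=-0.4529

d^3_{1,-1}(β=1.9475) via Wigner's sum:
c=cos(1.9475/2)=0.562202, s=sin(1.9475/2)=0.827000; N=√[24·2·2·24]=48.000000
Admissible k: 0..2 (factorial args all ≥0)
  k=0: (−1)^2·48.0000/(8)·0.5622^4·0.8270^2 = +0.409951
  k=1: (−1)^3·48.0000/(6)·0.5622^2·0.8270^4 = -1.182760
  k=2: (−1)^4·48.0000/(48)·0.5622^0·0.8270^6 = +0.319913
d^3_{1,-1}(1.9475) = +0.409951 -1.182760 +0.319913 = -0.452896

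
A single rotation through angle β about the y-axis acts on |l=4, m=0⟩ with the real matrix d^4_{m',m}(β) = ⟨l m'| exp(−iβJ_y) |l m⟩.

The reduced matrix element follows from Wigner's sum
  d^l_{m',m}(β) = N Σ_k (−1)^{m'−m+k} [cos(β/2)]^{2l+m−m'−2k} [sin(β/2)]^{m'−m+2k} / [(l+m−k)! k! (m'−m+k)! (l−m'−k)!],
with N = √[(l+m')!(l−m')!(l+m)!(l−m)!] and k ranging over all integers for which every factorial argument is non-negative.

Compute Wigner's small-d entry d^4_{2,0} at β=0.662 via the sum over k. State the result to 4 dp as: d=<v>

d^4_{2,0}(β=0.662) via Wigner's sum:
c=cos(0.662/2)=0.945718, s=sin(0.662/2)=0.324989; N=√[720·2·24·24]=910.735966
Admissible k: 0..2 (factorial args all ≥0)
  k=0: (−1)^2·910.7360/(96)·0.9457^6·0.3250^2 = +0.716849
  k=1: (−1)^3·910.7360/(36)·0.9457^4·0.3250^4 = -0.225741
  k=2: (−1)^4·910.7360/(96)·0.9457^2·0.3250^6 = +0.009997
d^4_{2,0}(0.662) = +0.716849 -0.225741 +0.009997 = +0.501105

d=0.5011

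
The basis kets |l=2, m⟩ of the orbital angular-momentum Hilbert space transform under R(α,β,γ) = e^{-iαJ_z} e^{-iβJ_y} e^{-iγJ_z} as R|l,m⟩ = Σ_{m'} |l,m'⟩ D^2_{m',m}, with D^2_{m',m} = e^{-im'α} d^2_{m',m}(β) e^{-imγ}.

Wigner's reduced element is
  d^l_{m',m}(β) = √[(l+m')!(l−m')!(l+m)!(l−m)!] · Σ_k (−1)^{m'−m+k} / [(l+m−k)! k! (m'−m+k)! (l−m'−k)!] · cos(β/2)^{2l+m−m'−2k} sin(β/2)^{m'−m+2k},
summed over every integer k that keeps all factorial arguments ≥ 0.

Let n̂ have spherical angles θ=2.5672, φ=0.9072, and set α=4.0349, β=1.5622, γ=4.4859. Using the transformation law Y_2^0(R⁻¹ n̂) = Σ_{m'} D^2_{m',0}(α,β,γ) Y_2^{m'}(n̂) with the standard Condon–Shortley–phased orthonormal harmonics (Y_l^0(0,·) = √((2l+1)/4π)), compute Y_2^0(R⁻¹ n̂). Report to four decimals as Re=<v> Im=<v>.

Need the full column D^2_{m',0} for m'=−2..2 at α=4.0349, β=1.5622, γ=4.4859.
cos(β/2)=0.710140, sin(β/2)=0.704061
d^2_{-2,0}: single k=2 term ⇒ +0.612327;  D = -0.131128+0.598122i
d^2_{-1,0}: k∈[1..2] ⇒ +0.617614 -0.607086 = +0.010528;  D = -0.006599-0.008203i
d^2_{0,0}: k∈[0..2] ⇒ +0.254317 -0.999926 +0.245720 = -0.499889;  D = -0.499889+0.000000i
d^2_{1,0}: k∈[0..1] ⇒ -0.617614 +0.607086 = -0.010528;  D = +0.006599-0.008203i
d^2_{2,0}: single k=0 term ⇒ +0.612327;  D = -0.131128-0.598122i
Y_2^{m'}(θ=2.5672,φ=0.9072) and Σ D·Y over m':
  (-0.1311+0.5981i)·(-0.0275-0.1107i)  (-0.0066-0.0082i)·(-0.2171+0.2776i)  (-0.4999+0.0000i)·(+0.3515+0.0000i)  (+0.0066-0.0082i)·(+0.2171+0.2776i)  (-0.1311-0.5981i)·(-0.0275+0.1107i)
Y_2^0(R⁻¹ n̂) = -0.028685+0.000000i

Re=-0.0287 Im=0.0000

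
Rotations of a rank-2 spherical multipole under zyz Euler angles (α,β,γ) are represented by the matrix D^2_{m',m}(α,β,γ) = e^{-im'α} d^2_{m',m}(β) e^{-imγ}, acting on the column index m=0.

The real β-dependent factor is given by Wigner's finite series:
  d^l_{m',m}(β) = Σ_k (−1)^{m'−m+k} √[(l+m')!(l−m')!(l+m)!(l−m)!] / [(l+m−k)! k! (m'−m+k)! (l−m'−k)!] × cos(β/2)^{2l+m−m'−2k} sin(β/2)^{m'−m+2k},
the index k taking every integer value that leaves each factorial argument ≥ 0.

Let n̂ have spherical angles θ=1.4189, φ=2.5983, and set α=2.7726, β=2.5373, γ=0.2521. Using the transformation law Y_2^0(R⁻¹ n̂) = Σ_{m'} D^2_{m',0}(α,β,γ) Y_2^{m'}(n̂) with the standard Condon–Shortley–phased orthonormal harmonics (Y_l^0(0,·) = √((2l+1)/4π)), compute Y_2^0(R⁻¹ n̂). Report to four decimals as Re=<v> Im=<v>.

Need the full column D^2_{m',0} for m'=−2..2 at α=2.7726, β=2.5373, γ=0.2521.
cos(β/2)=0.297570, sin(β/2)=0.954700
d^2_{-2,0}: single k=2 term ⇒ +0.197691;  D = +0.146257-0.133007i
d^2_{-1,0}: k∈[1..2] ⇒ +0.061618 -0.634257 = -0.572639;  D = +0.534095-0.206537i
d^2_{0,0}: k∈[0..2] ⇒ +0.007841 -0.322829 +0.830745 = +0.515757;  D = +0.515757+0.000000i
d^2_{1,0}: k∈[0..1] ⇒ -0.061618 +0.634257 = +0.572639;  D = -0.534095-0.206537i
d^2_{2,0}: single k=0 term ⇒ +0.197691;  D = +0.146257+0.133007i
Y_2^{m'}(θ=1.4189,φ=2.5983) and Σ D·Y over m':
  (+0.1463-0.1330i)·(+0.1757+0.3340i)  (+0.5341-0.2065i)·(-0.0989-0.0597i)  (+0.5158+0.0000i)·(-0.2937+0.0000i)  (-0.5341-0.2065i)·(+0.0989-0.0597i)  (+0.1463+0.1330i)·(+0.1757-0.3340i)
Y_2^0(R⁻¹ n̂) = -0.141571+0.000000i

Re=-0.1416 Im=0.0000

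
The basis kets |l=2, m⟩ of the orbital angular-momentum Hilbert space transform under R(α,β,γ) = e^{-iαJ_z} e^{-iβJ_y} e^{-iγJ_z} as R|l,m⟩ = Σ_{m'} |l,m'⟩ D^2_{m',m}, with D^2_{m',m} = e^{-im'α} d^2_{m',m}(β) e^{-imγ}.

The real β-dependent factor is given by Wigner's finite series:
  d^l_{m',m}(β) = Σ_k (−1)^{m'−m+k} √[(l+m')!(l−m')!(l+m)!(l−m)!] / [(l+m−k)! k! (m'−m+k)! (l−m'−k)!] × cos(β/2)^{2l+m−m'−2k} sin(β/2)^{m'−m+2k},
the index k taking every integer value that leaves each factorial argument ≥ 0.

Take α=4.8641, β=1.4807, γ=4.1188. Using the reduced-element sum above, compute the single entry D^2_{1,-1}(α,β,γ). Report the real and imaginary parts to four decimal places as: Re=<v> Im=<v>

Re=0.3946 Im=-0.3641

D^2_{1,-1}(4.8641,1.4807,4.1188) = e^{-i·1·4.8641}·d^2_{1,-1}(1.4807)·e^{-i·-1·4.1188}. Compute d first:
With c≡cos(β/2)=0.738233 and s≡sin(β/2)=0.674546, N=[6·1·1·6]^{1/2}=6.000000
k: max(0,(-1)−(1))=0 … min(2+(-1),2−(1))=1
  k=0: (−1)^2·6.0000/(2)·0.7382^2·0.6745^2 = +0.743928
  k=1: (−1)^3·6.0000/(6)·0.7382^0·0.6745^4 = -0.207037
d^2_{1,-1}(1.4807) = +0.743928 -0.207037 = +0.536892
D = (+0.151130+0.988514i)·(+0.536892)·(-0.559340-0.828939i) = +0.394553-0.364116i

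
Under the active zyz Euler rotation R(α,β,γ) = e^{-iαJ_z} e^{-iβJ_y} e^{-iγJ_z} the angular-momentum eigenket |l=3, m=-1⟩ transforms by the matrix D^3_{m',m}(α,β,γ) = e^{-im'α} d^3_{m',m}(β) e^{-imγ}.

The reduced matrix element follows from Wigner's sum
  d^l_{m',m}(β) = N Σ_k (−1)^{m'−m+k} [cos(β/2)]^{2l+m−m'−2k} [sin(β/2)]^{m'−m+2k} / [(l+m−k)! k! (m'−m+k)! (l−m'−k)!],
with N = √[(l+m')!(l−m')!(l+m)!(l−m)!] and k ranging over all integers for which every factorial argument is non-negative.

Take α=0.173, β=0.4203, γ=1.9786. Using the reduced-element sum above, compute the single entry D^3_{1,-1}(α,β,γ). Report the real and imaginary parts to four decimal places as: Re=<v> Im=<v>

Re=-0.0522 Im=0.2183

D^3_{1,-1}(0.173,0.4203,1.9786) = e^{-i·1·0.173}·d^3_{1,-1}(0.4203)·e^{-i·-1·1.9786}. Compute d first:
With c≡cos(β/2)=0.978000 and s≡sin(β/2)=0.208607, N=[24·2·2·24]^{1/2}=48.000000
k∈{0,1,2} keeps every argument non-negative
  k=0: (−1)^2·48.0000/(8)·0.9780^4·0.2086^2 = +0.238870
  k=1: (−1)^3·48.0000/(6)·0.9780^2·0.2086^4 = -0.014490
  k=2: (−1)^4·48.0000/(48)·0.9780^0·0.2086^6 = +0.000082
d^3_{1,-1}(0.4203) = +0.238870 -0.014490 +0.000082 = +0.224462
Attach z-rotation phases: D = e^{-i(1)(0.173)}·(+0.224462)·e^{-i(-1)(1.9786)} = -0.052222+0.218303i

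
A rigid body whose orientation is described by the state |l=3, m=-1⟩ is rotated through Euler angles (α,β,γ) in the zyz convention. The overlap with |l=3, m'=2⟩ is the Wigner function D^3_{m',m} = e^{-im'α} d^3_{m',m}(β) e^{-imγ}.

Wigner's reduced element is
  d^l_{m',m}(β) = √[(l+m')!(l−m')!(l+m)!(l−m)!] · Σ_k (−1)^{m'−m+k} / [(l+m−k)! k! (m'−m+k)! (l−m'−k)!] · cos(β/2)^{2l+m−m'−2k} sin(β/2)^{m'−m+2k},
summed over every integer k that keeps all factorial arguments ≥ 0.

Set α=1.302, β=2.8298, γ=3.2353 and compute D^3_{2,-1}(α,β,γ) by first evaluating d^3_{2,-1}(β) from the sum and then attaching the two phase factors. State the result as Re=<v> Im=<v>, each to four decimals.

D^3_{2,-1}(1.302,2.8298,3.2353) = e^{-i·2·1.302}·d^3_{2,-1}(2.8298)·e^{-i·-1·3.2353}. Compute d first:
With c≡cos(β/2)=0.155266 and s≡sin(β/2)=0.987873, N=[120·1·2·24]^{1/2}=75.894664
k∈{0,1} keeps every argument non-negative
  k=0: (−1)^3·75.8947/(12)·0.1553^3·0.9879^3 = -0.022822
  k=1: (−1)^4·75.8947/(24)·0.1553^1·0.9879^5 = +0.461934
d^3_{2,-1}(2.8298) = -0.022822 +0.461934 = +0.439112
Phases: e^{-i·(2)·1.302}=-0.858944-0.512070i, e^{-i·(-1)·3.2353}=-0.995613-0.093570i ⇒ D=+0.354478+0.259162i

Re=0.3545 Im=0.2592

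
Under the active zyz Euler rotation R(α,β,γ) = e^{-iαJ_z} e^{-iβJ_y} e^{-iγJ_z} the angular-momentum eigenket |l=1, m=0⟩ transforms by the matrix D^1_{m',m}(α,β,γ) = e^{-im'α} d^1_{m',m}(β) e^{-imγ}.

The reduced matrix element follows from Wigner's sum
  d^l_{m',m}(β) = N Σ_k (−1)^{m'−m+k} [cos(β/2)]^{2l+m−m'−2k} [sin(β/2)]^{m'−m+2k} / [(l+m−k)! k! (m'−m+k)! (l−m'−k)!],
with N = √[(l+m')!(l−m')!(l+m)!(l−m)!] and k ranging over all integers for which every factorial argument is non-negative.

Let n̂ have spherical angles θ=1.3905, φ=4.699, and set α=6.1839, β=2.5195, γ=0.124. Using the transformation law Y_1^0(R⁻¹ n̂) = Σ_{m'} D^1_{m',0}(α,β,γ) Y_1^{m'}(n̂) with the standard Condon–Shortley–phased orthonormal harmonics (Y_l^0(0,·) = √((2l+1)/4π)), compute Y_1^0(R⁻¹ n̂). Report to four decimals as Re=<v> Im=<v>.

Re=-0.0472 Im=0.0000

Need the full column D^1_{m',0} for m'=−1..1 at α=6.1839, β=2.5195, γ=0.124.
cos(β/2)=0.306055, sin(β/2)=0.952014
d^1_{-1,0}: single k=1 term ⇒ +0.412057;  D = +0.410028-0.040844i
d^1_{0,0}: k∈[0..1] ⇒ +0.093670 -0.906330 = -0.812661;  D = -0.812661+0.000000i
d^1_{1,0}: single k=0 term ⇒ -0.412057;  D = -0.410028-0.040844i
Y_1^{m'}(θ=1.3905,φ=4.699) and Σ D·Y over m':
  (+0.4100-0.0408i)·(-0.0046+0.3399i)  (-0.8127+0.0000i)·(+0.0876+0.0000i)  (-0.4100-0.0408i)·(+0.0046+0.3399i)
Y_1^0(R⁻¹ n̂) = -0.047172+0.000000i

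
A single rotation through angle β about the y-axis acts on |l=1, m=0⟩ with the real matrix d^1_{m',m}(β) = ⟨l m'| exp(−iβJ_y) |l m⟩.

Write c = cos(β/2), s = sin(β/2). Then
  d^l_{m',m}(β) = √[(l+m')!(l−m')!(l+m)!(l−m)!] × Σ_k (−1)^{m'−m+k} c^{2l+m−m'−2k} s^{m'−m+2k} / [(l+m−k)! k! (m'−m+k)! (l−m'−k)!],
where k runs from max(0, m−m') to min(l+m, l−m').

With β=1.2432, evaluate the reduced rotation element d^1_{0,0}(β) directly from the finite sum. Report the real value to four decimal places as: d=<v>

d=0.3218

d^1_{0,0}(β=1.2432) via Wigner's sum:
c=cos(1.2432/2)=0.812948, s=sin(1.2432/2)=0.582337; N=√[1·1·1·1]=1.000000
The bounds max(0,m−m')=0 and min(l+m,l−m')=1 give 2 terms
  k=0: (−1)^0·1.0000/(1)·0.8129^2·0.5823^0 = +0.660884
  k=1: (−1)^1·1.0000/(1)·0.8129^0·0.5823^2 = -0.339116
d^1_{0,0}(1.2432) = +0.660884 -0.339116 = +0.321768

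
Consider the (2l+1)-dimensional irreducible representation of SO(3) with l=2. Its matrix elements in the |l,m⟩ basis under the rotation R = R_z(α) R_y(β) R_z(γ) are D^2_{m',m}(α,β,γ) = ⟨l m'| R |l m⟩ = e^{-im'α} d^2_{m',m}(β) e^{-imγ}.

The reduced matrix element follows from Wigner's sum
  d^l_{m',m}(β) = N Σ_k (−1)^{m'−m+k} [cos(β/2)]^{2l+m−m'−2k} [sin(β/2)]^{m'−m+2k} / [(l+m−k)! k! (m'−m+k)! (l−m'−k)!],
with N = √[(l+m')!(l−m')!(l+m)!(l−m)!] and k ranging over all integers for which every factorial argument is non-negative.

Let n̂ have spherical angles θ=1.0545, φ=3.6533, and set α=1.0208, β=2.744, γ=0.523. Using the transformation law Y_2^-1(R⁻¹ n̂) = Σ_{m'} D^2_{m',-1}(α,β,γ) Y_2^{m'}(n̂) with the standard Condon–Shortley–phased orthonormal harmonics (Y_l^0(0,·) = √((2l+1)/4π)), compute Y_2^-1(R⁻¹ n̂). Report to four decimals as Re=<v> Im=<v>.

Need the full column D^2_{m',-1} for m'=−2..2 at α=1.0208, β=2.744, γ=0.523.
cos(β/2)=0.197490, sin(β/2)=0.980305
d^2_{-2,-1}: single k=1 term ⇒ +0.015102;  D = -0.012657+0.008238i
d^2_{-1,-1}: k∈[0..1] ⇒ +0.001521 -0.112443 = -0.110922;  D = -0.002994-0.110881i
d^2_{0,-1}: k∈[0..1] ⇒ -0.018496 +0.455725 = +0.437230;  D = +0.378783+0.218388i
d^2_{1,-1}: k∈[0..1] ⇒ +0.112443 -0.923517 = -0.811074;  D = -0.712638+0.387283i
d^2_{2,-1}: single k=0 term ⇒ -0.372098;  D = -0.019413+0.371592i
Y_2^{m'}(θ=1.0545,φ=3.6533) and Σ D·Y over m':
  (-0.0127+0.0082i)·(+0.1520-0.2495i)  (-0.0030-0.1109i)·(-0.2892+0.1624i)  (+0.3788+0.2184i)·(-0.0848+0.0000i)  (-0.7126+0.3873i)·(+0.2892+0.1624i)  (-0.0194+0.3716i)·(+0.1520+0.2495i)
Y_2^-1(R⁻¹ n̂) = -0.377746+0.065383i

Re=-0.3777 Im=0.0654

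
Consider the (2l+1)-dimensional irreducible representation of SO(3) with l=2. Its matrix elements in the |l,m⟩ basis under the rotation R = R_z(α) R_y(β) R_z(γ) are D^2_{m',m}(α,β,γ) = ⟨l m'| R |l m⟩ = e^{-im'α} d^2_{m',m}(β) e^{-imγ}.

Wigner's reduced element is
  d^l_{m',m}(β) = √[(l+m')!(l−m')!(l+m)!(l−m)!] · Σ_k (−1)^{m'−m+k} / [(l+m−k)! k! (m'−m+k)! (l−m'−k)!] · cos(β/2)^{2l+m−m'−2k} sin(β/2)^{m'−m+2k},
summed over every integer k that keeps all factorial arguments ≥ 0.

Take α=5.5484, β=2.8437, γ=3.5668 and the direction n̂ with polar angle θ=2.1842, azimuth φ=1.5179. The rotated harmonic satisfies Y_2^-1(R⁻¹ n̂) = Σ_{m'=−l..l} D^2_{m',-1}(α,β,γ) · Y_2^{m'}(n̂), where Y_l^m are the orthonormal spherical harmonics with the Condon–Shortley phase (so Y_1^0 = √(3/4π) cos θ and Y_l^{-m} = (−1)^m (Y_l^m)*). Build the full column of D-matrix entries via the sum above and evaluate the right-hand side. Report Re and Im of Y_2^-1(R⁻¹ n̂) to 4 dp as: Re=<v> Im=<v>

Need the full column D^2_{m',-1} for m'=−2..2 at α=5.5484, β=2.8437, γ=3.5668.
cos(β/2)=0.148396, sin(β/2)=0.988928
d^2_{-2,-1}: single k=1 term ⇒ +0.006463;  D = -0.003248+0.005588i
d^2_{-1,-1}: k∈[0..1] ⇒ +0.000485 -0.064609 = -0.064125;  D = +0.061076-0.019536i
d^2_{0,-1}: k∈[0..1] ⇒ -0.007916 +0.351554 = +0.343638;  D = -0.313038-0.141754i
d^2_{1,-1}: k∈[0..1] ⇒ +0.064609 -0.956442 = -0.891833;  D = +0.356150+0.817632i
d^2_{2,-1}: single k=0 term ⇒ -0.287043;  D = -0.091378+0.272110i
Y_2^{m'}(θ=2.1842,φ=1.5179) and Σ D·Y over m':
  (-0.0032+0.0056i)·(-0.2568-0.0273i)  (+0.0611-0.0195i)·(-0.0192+0.3631i)  (-0.3130-0.1418i)·(-0.0019+0.0000i)  (+0.3562+0.8176i)·(+0.0192+0.3631i)  (-0.0914+0.2721i)·(-0.2568+0.0273i)
Y_2^-1(R⁻¹ n̂) = -0.266531+0.094144i

Re=-0.2665 Im=0.0941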